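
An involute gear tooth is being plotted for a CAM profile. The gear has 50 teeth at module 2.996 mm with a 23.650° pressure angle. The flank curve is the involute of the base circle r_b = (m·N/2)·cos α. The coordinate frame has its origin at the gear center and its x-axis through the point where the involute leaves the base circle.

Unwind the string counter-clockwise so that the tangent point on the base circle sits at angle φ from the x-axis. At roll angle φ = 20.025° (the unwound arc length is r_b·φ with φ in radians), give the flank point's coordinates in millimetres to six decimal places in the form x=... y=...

pitch radius r_p = m·N/2 = 2.996·50/2 = 74.900000
base radius r_b = r_p·cos α = 74.900000·cos 23.650° = 68.609374
roll angle φ = 20.025° = 0.34950218 rad
x = r_b·(cos φ + φ·sin φ) = 68.609374·(0.93954330 + 0.34950218·0.34243013) = 72.672653
y = r_b·(sin φ − φ·cos φ) = 68.609374·(0.34243013 − 0.34950218·0.93954330) = 0.964490

x=72.672653 y=0.964490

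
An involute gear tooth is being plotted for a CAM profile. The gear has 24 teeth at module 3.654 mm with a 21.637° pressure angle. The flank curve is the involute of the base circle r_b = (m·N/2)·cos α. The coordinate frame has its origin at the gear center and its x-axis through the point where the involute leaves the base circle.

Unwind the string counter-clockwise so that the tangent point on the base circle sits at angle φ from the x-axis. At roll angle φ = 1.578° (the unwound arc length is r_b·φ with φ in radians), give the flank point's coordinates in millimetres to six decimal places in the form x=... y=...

pitch radius r_p = m·N/2 = 3.654·24/2 = 43.848000
base radius r_b = r_p·cos α = 43.848000·cos 21.637° = 40.758407
roll angle φ = 1.578° = 0.02754130 rad
x = r_b·(cos φ + φ·sin φ) = 40.758407·(0.99962076 + 0.02754130·0.02753781) = 40.773862
y = r_b·(sin φ − φ·cos φ) = 40.758407·(0.02753781 − 0.02754130·0.99962076) = 0.000284

x=40.773862 y=0.000284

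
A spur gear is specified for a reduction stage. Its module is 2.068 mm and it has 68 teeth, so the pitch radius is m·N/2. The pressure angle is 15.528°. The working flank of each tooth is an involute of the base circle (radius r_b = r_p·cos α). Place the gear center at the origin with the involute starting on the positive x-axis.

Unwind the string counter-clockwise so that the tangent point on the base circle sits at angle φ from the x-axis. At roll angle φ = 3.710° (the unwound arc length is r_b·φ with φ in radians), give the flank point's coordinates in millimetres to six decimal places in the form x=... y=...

x=67.887466 y=0.006128

pitch radius r_p = m·N/2 = 2.068·68/2 = 70.312000
base radius r_b = r_p·cos α = 70.312000·cos 15.528° = 67.745594
roll angle φ = 3.710° = 0.06475172 rad
x = r_b·(cos φ + φ·sin φ) = 67.745594·(0.99790434 + 0.06475172·0.06470648) = 67.887466
y = r_b·(sin φ − φ·cos φ) = 67.745594·(0.06470648 − 0.06475172·0.99790434) = 0.006128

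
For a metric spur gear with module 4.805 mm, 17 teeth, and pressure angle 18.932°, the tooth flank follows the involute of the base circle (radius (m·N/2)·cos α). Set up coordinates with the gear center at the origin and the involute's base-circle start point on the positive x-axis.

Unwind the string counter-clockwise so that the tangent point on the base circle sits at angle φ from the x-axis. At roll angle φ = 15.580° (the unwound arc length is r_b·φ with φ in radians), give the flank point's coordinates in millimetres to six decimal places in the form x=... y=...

pitch radius r_p = m·N/2 = 4.805·17/2 = 40.842500
base radius r_b = r_p·cos α = 40.842500·cos 18.932° = 38.633096
roll angle φ = 15.580° = 0.27192230 rad
x = r_b·(cos φ + φ·sin φ) = 38.633096·(0.96325638 + 0.27192230·0.26858360) = 40.035101
y = r_b·(sin φ − φ·cos φ) = 38.633096·(0.26858360 − 0.27192230·0.96325638) = 0.257015

x=40.035101 y=0.257015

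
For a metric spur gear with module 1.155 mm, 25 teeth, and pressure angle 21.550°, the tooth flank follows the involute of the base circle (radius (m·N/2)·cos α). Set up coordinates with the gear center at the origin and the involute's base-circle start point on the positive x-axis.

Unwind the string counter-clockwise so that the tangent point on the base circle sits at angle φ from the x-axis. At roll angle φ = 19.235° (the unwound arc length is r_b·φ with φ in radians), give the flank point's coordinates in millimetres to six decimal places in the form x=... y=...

x=14.163803 y=0.167458

pitch radius r_p = m·N/2 = 1.155·25/2 = 14.437500
base radius r_b = r_p·cos α = 14.437500·cos 21.550° = 13.428281
roll angle φ = 19.235° = 0.33571408 rad
x = r_b·(cos φ + φ·sin φ) = 13.428281·(0.94417530 + 0.33571408·0.32944347) = 14.163803
y = r_b·(sin φ − φ·cos φ) = 13.428281·(0.32944347 − 0.33571408·0.94417530) = 0.167458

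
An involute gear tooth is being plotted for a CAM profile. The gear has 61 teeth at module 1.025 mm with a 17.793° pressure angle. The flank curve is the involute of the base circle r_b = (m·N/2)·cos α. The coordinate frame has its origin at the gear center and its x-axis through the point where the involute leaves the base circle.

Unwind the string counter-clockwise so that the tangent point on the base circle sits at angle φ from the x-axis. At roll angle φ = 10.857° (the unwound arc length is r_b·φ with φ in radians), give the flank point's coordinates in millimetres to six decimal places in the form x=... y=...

pitch radius r_p = m·N/2 = 1.025·61/2 = 31.262500
base radius r_b = r_p·cos α = 31.262500·cos 17.793° = 29.767113
roll angle φ = 10.857° = 0.18949040 rad
x = r_b·(cos φ + φ·sin φ) = 29.767113·(0.98210035 + 0.18949040·0.18835844) = 30.296743
y = r_b·(sin φ − φ·cos φ) = 29.767113·(0.18835844 − 0.18949040·0.98210035) = 0.067269

x=30.296743 y=0.067269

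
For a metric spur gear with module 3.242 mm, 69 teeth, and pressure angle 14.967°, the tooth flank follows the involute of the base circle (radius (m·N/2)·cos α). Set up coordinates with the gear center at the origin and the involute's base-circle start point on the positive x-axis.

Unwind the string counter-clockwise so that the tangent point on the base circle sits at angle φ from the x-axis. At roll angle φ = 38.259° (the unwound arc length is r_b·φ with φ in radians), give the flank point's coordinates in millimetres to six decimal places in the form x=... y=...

x=129.524840 y=10.253332

pitch radius r_p = m·N/2 = 3.242·69/2 = 111.849000
base radius r_b = r_p·cos α = 111.849000·cos 14.967° = 108.054493
roll angle φ = 38.259° = 0.66774552 rad
x = r_b·(cos φ + φ·sin φ) = 108.054493·(0.78521967 + 0.66774552·0.61921730) = 129.524840
y = r_b·(sin φ − φ·cos φ) = 108.054493·(0.61921730 − 0.66774552·0.78521967) = 10.253332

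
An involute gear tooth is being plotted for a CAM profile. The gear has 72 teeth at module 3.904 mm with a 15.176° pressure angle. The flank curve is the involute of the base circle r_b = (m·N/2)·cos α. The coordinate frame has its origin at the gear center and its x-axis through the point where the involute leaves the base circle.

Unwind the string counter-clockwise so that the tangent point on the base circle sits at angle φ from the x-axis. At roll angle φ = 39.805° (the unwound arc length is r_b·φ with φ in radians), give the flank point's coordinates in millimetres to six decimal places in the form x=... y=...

x=164.531418 y=14.441504

pitch radius r_p = m·N/2 = 3.904·72/2 = 140.544000
base radius r_b = r_p·cos α = 140.544000·cos 15.176° = 135.642702
roll angle φ = 39.805° = 0.69472831 rad
x = r_b·(cos φ + φ·sin φ) = 135.642702·(0.76822766 + 0.69472831·0.64017674) = 164.531418
y = r_b·(sin φ − φ·cos φ) = 135.642702·(0.64017674 − 0.69472831·0.76822766) = 14.441504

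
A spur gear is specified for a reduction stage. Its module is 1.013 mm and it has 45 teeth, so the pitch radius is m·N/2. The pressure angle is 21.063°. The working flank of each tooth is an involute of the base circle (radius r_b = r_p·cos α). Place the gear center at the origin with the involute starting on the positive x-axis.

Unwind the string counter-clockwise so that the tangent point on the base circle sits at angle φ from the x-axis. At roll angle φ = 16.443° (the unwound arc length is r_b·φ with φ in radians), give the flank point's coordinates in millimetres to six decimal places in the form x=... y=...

pitch radius r_p = m·N/2 = 1.013·45/2 = 22.792500
base radius r_b = r_p·cos α = 22.792500·cos 21.063° = 21.269638
roll angle φ = 16.443° = 0.28698449 rad
x = r_b·(cos φ + φ·sin φ) = 21.269638·(0.95910181 + 0.28698449·0.28306133) = 22.127570
y = r_b·(sin φ − φ·cos φ) = 21.269638·(0.28306133 − 0.28698449·0.95910181) = 0.166201

x=22.127570 y=0.166201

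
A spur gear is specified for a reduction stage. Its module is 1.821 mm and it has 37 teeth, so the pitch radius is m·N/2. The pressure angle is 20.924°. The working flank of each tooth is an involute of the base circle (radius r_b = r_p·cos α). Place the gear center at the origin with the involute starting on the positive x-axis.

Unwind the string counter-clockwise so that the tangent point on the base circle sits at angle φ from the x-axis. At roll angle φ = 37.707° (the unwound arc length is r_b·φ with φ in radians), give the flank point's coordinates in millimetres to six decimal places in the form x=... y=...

x=37.560959 y=2.862222

pitch radius r_p = m·N/2 = 1.821·37/2 = 33.688500
base radius r_b = r_p·cos α = 33.688500·cos 20.924° = 31.466911
roll angle φ = 37.707° = 0.65811130 rad
x = r_b·(cos φ + φ·sin φ) = 31.466911·(0.79114881 + 0.65811130·0.61162370) = 37.560959
y = r_b·(sin φ − φ·cos φ) = 31.466911·(0.61162370 − 0.65811130·0.79114881) = 2.862222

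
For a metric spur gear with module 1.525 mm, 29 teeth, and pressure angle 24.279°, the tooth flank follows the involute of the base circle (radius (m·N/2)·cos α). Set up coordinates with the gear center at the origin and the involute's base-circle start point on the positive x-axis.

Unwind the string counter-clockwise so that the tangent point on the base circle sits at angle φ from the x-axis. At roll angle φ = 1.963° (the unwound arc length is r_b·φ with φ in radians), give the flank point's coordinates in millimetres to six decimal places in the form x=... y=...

x=20.168565 y=0.000270

pitch radius r_p = m·N/2 = 1.525·29/2 = 22.112500
base radius r_b = r_p·cos α = 22.112500·cos 24.279° = 20.156739
roll angle φ = 1.963° = 0.03426081 rad
x = r_b·(cos φ + φ·sin φ) = 20.156739·(0.99941316 + 0.03426081·0.03425411) = 20.168565
y = r_b·(sin φ − φ·cos φ) = 20.156739·(0.03425411 − 0.03426081·0.99941316) = 0.000270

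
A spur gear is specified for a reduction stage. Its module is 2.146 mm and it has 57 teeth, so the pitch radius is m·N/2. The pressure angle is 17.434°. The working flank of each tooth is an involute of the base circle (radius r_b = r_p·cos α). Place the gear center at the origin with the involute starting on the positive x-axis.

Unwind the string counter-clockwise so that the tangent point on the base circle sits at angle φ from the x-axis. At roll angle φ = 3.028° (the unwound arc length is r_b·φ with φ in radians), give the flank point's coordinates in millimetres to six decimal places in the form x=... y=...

pitch radius r_p = m·N/2 = 2.146·57/2 = 61.161000
base radius r_b = r_p·cos α = 61.161000·cos 17.434° = 58.351429
roll angle φ = 3.028° = 0.05284857 rad
x = r_b·(cos φ + φ·sin φ) = 58.351429·(0.99860384 + 0.05284857·0.05282397) = 58.432859
y = r_b·(sin φ − φ·cos φ) = 58.351429·(0.05282397 − 0.05284857·0.99860384) = 0.002870

x=58.432859 y=0.002870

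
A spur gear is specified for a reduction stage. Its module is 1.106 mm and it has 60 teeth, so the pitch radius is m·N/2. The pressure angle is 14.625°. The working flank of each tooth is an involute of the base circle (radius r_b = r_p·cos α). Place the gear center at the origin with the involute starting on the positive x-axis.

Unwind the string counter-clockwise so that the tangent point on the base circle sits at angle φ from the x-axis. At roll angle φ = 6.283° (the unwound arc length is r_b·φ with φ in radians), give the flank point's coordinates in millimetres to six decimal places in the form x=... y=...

pitch radius r_p = m·N/2 = 1.106·60/2 = 33.180000
base radius r_b = r_p·cos α = 33.180000·cos 14.625° = 32.104938
roll angle φ = 6.283° = 0.10965904 rad
x = r_b·(cos φ + φ·sin φ) = 32.104938·(0.99399347 + 0.10965904·0.10943939) = 32.297391
y = r_b·(sin φ − φ·cos φ) = 32.104938·(0.10943939 − 0.10965904·0.99399347) = 0.014095

x=32.297391 y=0.014095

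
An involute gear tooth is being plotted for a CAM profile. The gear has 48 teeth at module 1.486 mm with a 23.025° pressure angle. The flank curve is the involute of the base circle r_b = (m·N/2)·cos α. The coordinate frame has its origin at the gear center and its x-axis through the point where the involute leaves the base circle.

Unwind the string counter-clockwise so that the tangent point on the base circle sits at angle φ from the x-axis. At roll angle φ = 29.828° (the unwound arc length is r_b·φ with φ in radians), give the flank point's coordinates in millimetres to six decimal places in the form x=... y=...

x=36.973779 y=1.502252

pitch radius r_p = m·N/2 = 1.486·48/2 = 35.664000
base radius r_b = r_p·cos α = 35.664000·cos 23.025° = 32.822802
roll angle φ = 29.828° = 0.52059681 rad
x = r_b·(cos φ + φ·sin φ) = 32.822802·(0.86752248 + 0.52059681·0.49739797) = 36.973779
y = r_b·(sin φ − φ·cos φ) = 32.822802·(0.49739797 − 0.52059681·0.86752248) = 1.502252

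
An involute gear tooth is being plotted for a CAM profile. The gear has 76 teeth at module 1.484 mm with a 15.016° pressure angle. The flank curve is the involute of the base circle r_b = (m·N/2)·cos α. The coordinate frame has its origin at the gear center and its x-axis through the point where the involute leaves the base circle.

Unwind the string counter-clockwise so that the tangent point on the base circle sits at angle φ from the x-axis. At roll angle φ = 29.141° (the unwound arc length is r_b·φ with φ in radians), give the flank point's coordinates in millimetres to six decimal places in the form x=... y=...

x=61.062033 y=2.327431

pitch radius r_p = m·N/2 = 1.484·76/2 = 56.392000
base radius r_b = r_p·cos α = 56.392000·cos 15.016° = 54.466411
roll angle φ = 29.141° = 0.50860640 rad
x = r_b·(cos φ + φ·sin φ) = 54.466411·(0.87342399 + 0.50860640·0.48696051) = 61.062033
y = r_b·(sin φ − φ·cos φ) = 54.466411·(0.48696051 − 0.50860640·0.87342399) = 2.327431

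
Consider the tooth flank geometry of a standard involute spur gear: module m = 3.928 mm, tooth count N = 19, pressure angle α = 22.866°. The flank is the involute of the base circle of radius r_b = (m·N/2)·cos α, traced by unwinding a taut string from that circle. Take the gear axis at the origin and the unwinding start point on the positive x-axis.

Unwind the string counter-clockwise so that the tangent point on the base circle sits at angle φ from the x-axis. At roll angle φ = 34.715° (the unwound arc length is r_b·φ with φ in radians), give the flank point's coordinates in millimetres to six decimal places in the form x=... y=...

x=40.127228 y=2.456889

pitch radius r_p = m·N/2 = 3.928·19/2 = 37.316000
base radius r_b = r_p·cos α = 37.316000·cos 22.866° = 34.383565
roll angle φ = 34.715° = 0.60589105 rad
x = r_b·(cos φ + φ·sin φ) = 34.383565·(0.82199498 + 0.60589105·0.56949474) = 40.127228
y = r_b·(sin φ − φ·cos φ) = 34.383565·(0.56949474 − 0.60589105·0.82199498) = 2.456889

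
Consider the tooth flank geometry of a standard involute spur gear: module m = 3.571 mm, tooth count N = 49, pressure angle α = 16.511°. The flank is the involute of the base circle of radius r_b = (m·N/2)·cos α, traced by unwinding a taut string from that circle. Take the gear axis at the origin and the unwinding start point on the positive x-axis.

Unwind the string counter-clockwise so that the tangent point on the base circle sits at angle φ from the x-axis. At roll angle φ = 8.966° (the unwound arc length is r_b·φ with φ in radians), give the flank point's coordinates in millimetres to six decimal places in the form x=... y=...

pitch radius r_p = m·N/2 = 3.571·49/2 = 87.489500
base radius r_b = r_p·cos α = 87.489500·cos 16.511° = 83.881887
roll angle φ = 8.966° = 0.15648622 rad
x = r_b·(cos φ + φ·sin φ) = 83.881887·(0.98778100 + 0.15648622·0.15584833) = 84.902655
y = r_b·(sin φ − φ·cos φ) = 83.881887·(0.15584833 − 0.15648622·0.98778100) = 0.106884

x=84.902655 y=0.106884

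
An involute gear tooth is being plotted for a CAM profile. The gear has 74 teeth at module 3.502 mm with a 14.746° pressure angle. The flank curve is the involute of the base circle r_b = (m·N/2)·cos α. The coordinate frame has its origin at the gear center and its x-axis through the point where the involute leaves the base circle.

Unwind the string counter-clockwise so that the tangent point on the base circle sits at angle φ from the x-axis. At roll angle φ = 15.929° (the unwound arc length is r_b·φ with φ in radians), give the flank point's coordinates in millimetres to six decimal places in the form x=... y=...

x=130.055699 y=0.890613

pitch radius r_p = m·N/2 = 3.502·74/2 = 129.574000
base radius r_b = r_p·cos α = 129.574000·cos 14.746° = 125.306313
roll angle φ = 15.929° = 0.27801350 rad
x = r_b·(cos φ + φ·sin φ) = 125.306313·(0.96160252 + 0.27801350·0.27444596) = 130.055699
y = r_b·(sin φ − φ·cos φ) = 125.306313·(0.27444596 − 0.27801350·0.96160252) = 0.890613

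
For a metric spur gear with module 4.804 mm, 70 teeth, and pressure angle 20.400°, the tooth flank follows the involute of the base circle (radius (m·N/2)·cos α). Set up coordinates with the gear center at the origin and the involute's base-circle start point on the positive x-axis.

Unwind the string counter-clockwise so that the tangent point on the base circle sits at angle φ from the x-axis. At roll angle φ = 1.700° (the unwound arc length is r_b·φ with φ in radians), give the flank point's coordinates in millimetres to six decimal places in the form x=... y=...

x=157.663947 y=0.001372

pitch radius r_p = m·N/2 = 4.804·70/2 = 168.140000
base radius r_b = r_p·cos α = 168.140000·cos 20.400° = 157.594594
roll angle φ = 1.700° = 0.02967060 rad
x = r_b·(cos φ + φ·sin φ) = 157.594594·(0.99955986 + 0.02967060·0.02966624) = 157.663947
y = r_b·(sin φ − φ·cos φ) = 157.594594·(0.02966624 − 0.02967060·0.99955986) = 0.001372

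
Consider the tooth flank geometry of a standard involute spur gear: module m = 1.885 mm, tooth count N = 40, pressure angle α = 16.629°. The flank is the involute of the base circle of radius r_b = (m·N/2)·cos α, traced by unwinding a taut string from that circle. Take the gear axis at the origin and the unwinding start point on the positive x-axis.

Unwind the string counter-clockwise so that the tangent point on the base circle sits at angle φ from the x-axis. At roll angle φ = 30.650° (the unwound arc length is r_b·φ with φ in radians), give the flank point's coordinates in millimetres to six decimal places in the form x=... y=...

x=40.927977 y=1.791062

pitch radius r_p = m·N/2 = 1.885·40/2 = 37.700000
base radius r_b = r_p·cos α = 37.700000·cos 16.629° = 36.123305
roll angle φ = 30.650° = 0.53494342 rad
x = r_b·(cos φ + φ·sin φ) = 36.123305·(0.86029748 + 0.53494342·0.50979236) = 40.927977
y = r_b·(sin φ − φ·cos φ) = 36.123305·(0.50979236 − 0.53494342·0.86029748) = 1.791062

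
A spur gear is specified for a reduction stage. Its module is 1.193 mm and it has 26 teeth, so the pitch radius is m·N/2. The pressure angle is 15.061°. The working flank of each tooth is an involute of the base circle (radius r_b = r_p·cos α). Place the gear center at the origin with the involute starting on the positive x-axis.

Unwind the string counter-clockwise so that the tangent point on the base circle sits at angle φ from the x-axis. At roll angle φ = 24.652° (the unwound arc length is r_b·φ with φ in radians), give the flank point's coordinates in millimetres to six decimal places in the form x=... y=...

pitch radius r_p = m·N/2 = 1.193·26/2 = 15.509000
base radius r_b = r_p·cos α = 15.509000·cos 15.061° = 14.976262
roll angle φ = 24.652° = 0.43025857 rad
x = r_b·(cos φ + φ·sin φ) = 14.976262·(0.90885793 + 0.43025857·0.41710582) = 16.298984
y = r_b·(sin φ − φ·cos φ) = 14.976262·(0.41710582 − 0.43025857·0.90885793) = 0.390310

x=16.298984 y=0.390310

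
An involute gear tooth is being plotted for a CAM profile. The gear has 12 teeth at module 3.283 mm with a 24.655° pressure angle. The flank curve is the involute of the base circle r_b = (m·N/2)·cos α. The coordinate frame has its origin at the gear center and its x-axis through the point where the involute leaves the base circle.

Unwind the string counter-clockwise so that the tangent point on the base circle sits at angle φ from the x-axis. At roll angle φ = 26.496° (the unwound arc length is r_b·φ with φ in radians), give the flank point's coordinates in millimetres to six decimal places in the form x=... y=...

x=19.715347 y=0.577622

pitch radius r_p = m·N/2 = 3.283·12/2 = 19.698000
base radius r_b = r_p·cos α = 19.698000·cos 24.655° = 17.902253
roll angle φ = 26.496° = 0.46244244 rad
x = r_b·(cos φ + φ·sin φ) = 17.902253·(0.89496551 + 0.46244244·0.44613533) = 19.715347
y = r_b·(sin φ − φ·cos φ) = 17.902253·(0.44613533 − 0.46244244·0.89496551) = 0.577622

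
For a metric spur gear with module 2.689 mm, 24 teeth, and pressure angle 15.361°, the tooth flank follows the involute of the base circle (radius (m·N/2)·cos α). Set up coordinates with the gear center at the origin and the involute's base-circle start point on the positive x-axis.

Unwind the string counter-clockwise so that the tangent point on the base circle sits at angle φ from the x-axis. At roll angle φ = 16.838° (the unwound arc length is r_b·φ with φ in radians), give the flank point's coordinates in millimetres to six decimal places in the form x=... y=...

x=32.430013 y=0.260976

pitch radius r_p = m·N/2 = 2.689·24/2 = 32.268000
base radius r_b = r_p·cos α = 32.268000·cos 15.361° = 31.115256
roll angle φ = 16.838° = 0.29387854 rad
x = r_b·(cos φ + φ·sin φ) = 31.115256·(0.95712759 + 0.29387854·0.28966665) = 32.430013
y = r_b·(sin φ − φ·cos φ) = 31.115256·(0.28966665 − 0.29387854·0.95712759) = 0.260976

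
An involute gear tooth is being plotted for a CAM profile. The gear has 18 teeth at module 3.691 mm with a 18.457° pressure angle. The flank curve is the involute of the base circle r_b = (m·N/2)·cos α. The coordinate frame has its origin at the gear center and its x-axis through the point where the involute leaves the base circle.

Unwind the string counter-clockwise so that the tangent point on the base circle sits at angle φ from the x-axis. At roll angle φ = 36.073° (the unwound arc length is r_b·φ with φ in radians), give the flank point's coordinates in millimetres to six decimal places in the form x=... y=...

pitch radius r_p = m·N/2 = 3.691·18/2 = 33.219000
base radius r_b = r_p·cos α = 33.219000·cos 18.457° = 31.510265
roll angle φ = 36.073° = 0.62959262 rad
x = r_b·(cos φ + φ·sin φ) = 31.510265·(0.80826745 + 0.62959262·0.58881554) = 37.150015
y = r_b·(sin φ − φ·cos φ) = 31.510265·(0.58881554 − 0.62959262·0.80826745) = 2.518815

x=37.150015 y=2.518815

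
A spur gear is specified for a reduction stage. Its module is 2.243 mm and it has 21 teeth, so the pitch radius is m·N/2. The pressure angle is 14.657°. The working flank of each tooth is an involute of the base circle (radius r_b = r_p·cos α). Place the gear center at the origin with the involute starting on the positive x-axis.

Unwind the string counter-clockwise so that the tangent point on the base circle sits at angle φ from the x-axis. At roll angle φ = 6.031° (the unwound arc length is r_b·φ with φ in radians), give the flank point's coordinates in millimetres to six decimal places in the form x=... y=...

x=22.910963 y=0.008848

pitch radius r_p = m·N/2 = 2.243·21/2 = 23.551500
base radius r_b = r_p·cos α = 23.551500·cos 14.657° = 22.785085
roll angle φ = 6.031° = 0.10526081 rad
x = r_b·(cos φ + φ·sin φ) = 22.785085·(0.99446519 + 0.10526081·0.10506654) = 22.910963
y = r_b·(sin φ − φ·cos φ) = 22.785085·(0.10506654 − 0.10526081·0.99446519) = 0.008848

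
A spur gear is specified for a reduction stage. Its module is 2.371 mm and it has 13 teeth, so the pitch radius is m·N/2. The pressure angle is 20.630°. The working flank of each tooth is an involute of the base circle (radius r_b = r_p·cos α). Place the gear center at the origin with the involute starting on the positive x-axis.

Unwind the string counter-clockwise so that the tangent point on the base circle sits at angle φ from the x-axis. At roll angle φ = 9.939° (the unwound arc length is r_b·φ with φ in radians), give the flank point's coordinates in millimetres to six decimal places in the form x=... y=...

x=14.638617 y=0.025020

pitch radius r_p = m·N/2 = 2.371·13/2 = 15.411500
base radius r_b = r_p·cos α = 15.411500·cos 20.630° = 14.423240
roll angle φ = 9.939° = 0.17346827 rad
x = r_b·(cos φ + φ·sin φ) = 14.423240·(0.98499207 + 0.17346827·0.17259960) = 14.638617
y = r_b·(sin φ − φ·cos φ) = 14.423240·(0.17259960 − 0.17346827·0.98499207) = 0.025020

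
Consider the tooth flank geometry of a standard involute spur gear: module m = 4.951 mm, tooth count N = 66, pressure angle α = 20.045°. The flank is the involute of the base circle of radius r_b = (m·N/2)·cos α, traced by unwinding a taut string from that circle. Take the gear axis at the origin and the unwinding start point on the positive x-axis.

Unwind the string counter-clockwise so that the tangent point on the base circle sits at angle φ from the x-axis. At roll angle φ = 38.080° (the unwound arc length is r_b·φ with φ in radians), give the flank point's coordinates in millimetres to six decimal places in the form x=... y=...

x=183.732249 y=14.366920

pitch radius r_p = m·N/2 = 4.951·66/2 = 163.383000
base radius r_b = r_p·cos α = 163.383000·cos 20.045° = 153.485864
roll angle φ = 38.080° = 0.66462138 rad
x = r_b·(cos φ + φ·sin φ) = 153.485864·(0.78715036 + 0.66462138·0.61676115) = 183.732249
y = r_b·(sin φ − φ·cos φ) = 153.485864·(0.61676115 − 0.66462138·0.78715036) = 14.366920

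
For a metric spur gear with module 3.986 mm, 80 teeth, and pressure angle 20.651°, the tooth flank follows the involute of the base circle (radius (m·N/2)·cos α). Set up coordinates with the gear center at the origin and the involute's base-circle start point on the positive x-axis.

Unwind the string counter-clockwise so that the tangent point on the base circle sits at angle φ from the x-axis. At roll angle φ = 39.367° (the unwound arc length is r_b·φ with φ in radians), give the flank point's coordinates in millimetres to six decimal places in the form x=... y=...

x=180.363169 y=15.382272

pitch radius r_p = m·N/2 = 3.986·80/2 = 159.440000
base radius r_b = r_p·cos α = 159.440000·cos 20.651° = 149.195340
roll angle φ = 39.367° = 0.68708377 rad
x = r_b·(cos φ + φ·sin φ) = 149.195340·(0.77309902 + 0.68708377·0.63428535) = 180.363169
y = r_b·(sin φ − φ·cos φ) = 149.195340·(0.63428535 − 0.68708377·0.77309902) = 15.382272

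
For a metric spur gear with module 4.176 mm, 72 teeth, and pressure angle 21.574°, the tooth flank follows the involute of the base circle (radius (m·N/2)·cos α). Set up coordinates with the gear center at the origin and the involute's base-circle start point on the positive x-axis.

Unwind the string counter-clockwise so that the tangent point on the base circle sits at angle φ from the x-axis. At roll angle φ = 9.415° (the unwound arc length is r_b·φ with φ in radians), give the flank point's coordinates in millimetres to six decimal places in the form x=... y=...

x=141.678746 y=0.206214

pitch radius r_p = m·N/2 = 4.176·72/2 = 150.336000
base radius r_b = r_p·cos α = 150.336000·cos 21.574° = 139.803977
roll angle φ = 9.415° = 0.16432275 rad
x = r_b·(cos φ + φ·sin φ) = 139.803977·(0.98652937 + 0.16432275·0.16358424) = 141.678746
y = r_b·(sin φ − φ·cos φ) = 139.803977·(0.16358424 − 0.16432275·0.98652937) = 0.206214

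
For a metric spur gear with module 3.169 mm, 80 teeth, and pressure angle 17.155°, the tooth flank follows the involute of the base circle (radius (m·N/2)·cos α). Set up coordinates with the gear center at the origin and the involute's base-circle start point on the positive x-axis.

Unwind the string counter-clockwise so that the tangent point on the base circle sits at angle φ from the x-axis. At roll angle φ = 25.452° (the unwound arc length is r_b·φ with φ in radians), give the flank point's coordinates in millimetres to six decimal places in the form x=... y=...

x=132.487866 y=3.469763

pitch radius r_p = m·N/2 = 3.169·80/2 = 126.760000
base radius r_b = r_p·cos α = 126.760000·cos 17.155° = 121.120488
roll angle φ = 25.452° = 0.44422120 rad
x = r_b·(cos φ + φ·sin φ) = 121.120488·(0.90294563 + 0.44422120·0.42975480) = 132.487866
y = r_b·(sin φ − φ·cos φ) = 121.120488·(0.42975480 − 0.44422120·0.90294563) = 3.469763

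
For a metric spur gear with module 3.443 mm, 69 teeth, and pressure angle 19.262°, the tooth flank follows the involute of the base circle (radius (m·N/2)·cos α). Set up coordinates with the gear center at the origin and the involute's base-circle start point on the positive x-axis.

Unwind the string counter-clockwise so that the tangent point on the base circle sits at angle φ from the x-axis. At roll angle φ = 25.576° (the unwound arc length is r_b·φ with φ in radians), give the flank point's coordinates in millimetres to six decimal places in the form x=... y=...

x=122.755502 y=3.258873

pitch radius r_p = m·N/2 = 3.443·69/2 = 118.783500
base radius r_b = r_p·cos α = 118.783500·cos 19.262° = 112.133994
roll angle φ = 25.576° = 0.44638541 rad
x = r_b·(cos φ + φ·sin φ) = 112.133994·(0.90201344 + 0.44638541·0.43170795) = 122.755502
y = r_b·(sin φ − φ·cos φ) = 112.133994·(0.43170795 − 0.44638541·0.90201344) = 3.258873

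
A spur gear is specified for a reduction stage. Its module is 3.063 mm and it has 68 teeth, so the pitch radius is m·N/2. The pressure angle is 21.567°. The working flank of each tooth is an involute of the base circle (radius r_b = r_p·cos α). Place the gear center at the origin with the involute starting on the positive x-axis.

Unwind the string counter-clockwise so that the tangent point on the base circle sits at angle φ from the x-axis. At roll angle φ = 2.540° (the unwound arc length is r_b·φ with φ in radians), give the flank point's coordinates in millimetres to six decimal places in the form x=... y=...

pitch radius r_p = m·N/2 = 3.063·68/2 = 104.142000
base radius r_b = r_p·cos α = 104.142000·cos 21.567° = 96.850847
roll angle φ = 2.540° = 0.04433136 rad
x = r_b·(cos φ + φ·sin φ) = 96.850847·(0.99901753 + 0.04433136·0.04431684) = 96.945970
y = r_b·(sin φ − φ·cos φ) = 96.850847·(0.04431684 − 0.04433136·0.99901753) = 0.002812

x=96.945970 y=0.002812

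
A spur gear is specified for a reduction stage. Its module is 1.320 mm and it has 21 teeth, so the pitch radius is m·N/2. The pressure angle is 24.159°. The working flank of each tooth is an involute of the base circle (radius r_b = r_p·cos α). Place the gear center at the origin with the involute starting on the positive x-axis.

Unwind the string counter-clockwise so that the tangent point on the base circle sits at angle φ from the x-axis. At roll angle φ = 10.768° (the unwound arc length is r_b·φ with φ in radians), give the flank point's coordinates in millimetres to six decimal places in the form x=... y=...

pitch radius r_p = m·N/2 = 1.320·21/2 = 13.860000
base radius r_b = r_p·cos α = 13.860000·cos 24.159° = 12.646047
roll angle φ = 10.768° = 0.18793705 rad
x = r_b·(cos φ + φ·sin φ) = 12.646047·(0.98239175 + 0.18793705·0.18683267) = 12.867410
y = r_b·(sin φ − φ·cos φ) = 12.646047·(0.18683267 − 0.18793705·0.98239175) = 0.027883

x=12.867410 y=0.027883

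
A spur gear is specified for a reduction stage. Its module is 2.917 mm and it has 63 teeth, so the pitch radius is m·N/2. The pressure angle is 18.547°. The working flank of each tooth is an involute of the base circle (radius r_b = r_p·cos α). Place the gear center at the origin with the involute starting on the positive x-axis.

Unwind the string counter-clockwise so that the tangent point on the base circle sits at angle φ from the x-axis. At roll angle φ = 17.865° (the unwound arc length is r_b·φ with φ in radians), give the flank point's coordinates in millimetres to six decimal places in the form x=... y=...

pitch radius r_p = m·N/2 = 2.917·63/2 = 91.885500
base radius r_b = r_p·cos α = 91.885500·cos 18.547° = 87.113247
roll angle φ = 17.865° = 0.31180307 rad
x = r_b·(cos φ + φ·sin φ) = 87.113247·(0.95178198 + 0.31180307·0.30677526) = 91.245503
y = r_b·(sin φ − φ·cos φ) = 87.113247·(0.30677526 − 0.31180307·0.95178198) = 0.871718

x=91.245503 y=0.871718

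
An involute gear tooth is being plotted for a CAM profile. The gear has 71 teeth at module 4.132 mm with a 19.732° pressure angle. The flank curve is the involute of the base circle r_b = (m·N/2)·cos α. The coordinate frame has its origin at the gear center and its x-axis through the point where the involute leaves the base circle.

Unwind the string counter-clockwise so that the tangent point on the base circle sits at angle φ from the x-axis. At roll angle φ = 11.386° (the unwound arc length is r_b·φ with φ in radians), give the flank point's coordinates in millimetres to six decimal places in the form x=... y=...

pitch radius r_p = m·N/2 = 4.132·71/2 = 146.686000
base radius r_b = r_p·cos α = 146.686000·cos 19.732° = 138.072910
roll angle φ = 11.386° = 0.19872319 rad
x = r_b·(cos φ + φ·sin φ) = 138.072910·(0.98031944 + 0.19872319·0.19741781) = 140.772365
y = r_b·(sin φ − φ·cos φ) = 138.072910·(0.19741781 − 0.19872319·0.98031944) = 0.359763

x=140.772365 y=0.359763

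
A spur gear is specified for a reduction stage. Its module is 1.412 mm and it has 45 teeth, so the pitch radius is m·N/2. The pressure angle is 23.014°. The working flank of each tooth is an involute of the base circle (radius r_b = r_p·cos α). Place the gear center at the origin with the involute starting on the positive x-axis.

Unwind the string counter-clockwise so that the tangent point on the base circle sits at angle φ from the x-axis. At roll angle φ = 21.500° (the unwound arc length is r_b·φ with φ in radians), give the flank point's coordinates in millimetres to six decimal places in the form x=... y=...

pitch radius r_p = m·N/2 = 1.412·45/2 = 31.770000
base radius r_b = r_p·cos α = 31.770000·cos 23.014° = 29.241405
roll angle φ = 21.500° = 0.37524579 rad
x = r_b·(cos φ + φ·sin φ) = 29.241405·(0.93041757 + 0.37524579·0.36650123) = 31.228230
y = r_b·(sin φ − φ·cos φ) = 29.241405·(0.36650123 − 0.37524579·0.93041757) = 0.507805

x=31.228230 y=0.507805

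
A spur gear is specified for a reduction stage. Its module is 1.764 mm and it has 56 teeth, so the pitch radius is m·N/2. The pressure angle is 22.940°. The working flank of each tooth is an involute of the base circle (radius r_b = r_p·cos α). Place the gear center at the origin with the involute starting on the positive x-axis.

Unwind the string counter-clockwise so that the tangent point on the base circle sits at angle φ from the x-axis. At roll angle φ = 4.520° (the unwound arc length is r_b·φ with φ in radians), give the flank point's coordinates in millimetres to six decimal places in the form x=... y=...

pitch radius r_p = m·N/2 = 1.764·56/2 = 49.392000
base radius r_b = r_p·cos α = 49.392000·cos 22.940° = 45.485761
roll angle φ = 4.520° = 0.07888888 rad
x = r_b·(cos φ + φ·sin φ) = 45.485761·(0.99688989 + 0.07888888·0.07880708) = 45.627080
y = r_b·(sin φ − φ·cos φ) = 45.485761·(0.07880708 − 0.07888888·0.99688989) = 0.007439

x=45.627080 y=0.007439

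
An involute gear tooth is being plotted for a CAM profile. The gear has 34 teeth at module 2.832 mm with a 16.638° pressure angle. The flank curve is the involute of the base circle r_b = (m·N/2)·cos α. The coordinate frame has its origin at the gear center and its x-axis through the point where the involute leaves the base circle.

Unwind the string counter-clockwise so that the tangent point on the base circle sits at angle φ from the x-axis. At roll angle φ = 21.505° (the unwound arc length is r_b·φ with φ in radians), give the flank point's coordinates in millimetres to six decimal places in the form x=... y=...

x=49.263974 y=0.801616

pitch radius r_p = m·N/2 = 2.832·34/2 = 48.144000
base radius r_b = r_p·cos α = 48.144000·cos 16.638° = 46.128350
roll angle φ = 21.505° = 0.37533306 rad
x = r_b·(cos φ + φ·sin φ) = 46.128350·(0.93038558 + 0.37533306·0.36658242) = 49.263974
y = r_b·(sin φ − φ·cos φ) = 46.128350·(0.36658242 − 0.37533306·0.93038558) = 0.801616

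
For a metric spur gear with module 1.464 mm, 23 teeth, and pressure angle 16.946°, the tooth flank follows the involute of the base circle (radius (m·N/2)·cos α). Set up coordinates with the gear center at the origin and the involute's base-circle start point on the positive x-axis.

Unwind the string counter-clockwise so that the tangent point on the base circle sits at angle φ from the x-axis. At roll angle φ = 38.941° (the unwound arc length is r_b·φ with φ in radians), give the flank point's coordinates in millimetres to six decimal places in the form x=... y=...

pitch radius r_p = m·N/2 = 1.464·23/2 = 16.836000
base radius r_b = r_p·cos α = 16.836000·cos 16.946° = 16.104979
roll angle φ = 38.941° = 0.67964866 rad
x = r_b·(cos φ + φ·sin φ) = 16.104979·(0.77779359 + 0.67964866·0.62851980) = 19.405956
y = r_b·(sin φ − φ·cos φ) = 16.104979·(0.62851980 − 0.67964866·0.77779359) = 1.608781

x=19.405956 y=1.608781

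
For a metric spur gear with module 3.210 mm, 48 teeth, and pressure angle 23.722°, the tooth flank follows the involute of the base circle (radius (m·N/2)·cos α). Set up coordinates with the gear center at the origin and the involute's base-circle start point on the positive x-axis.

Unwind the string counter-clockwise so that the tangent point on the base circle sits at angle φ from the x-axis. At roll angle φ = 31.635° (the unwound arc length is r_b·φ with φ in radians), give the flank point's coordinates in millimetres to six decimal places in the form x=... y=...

pitch radius r_p = m·N/2 = 3.210·48/2 = 77.040000
base radius r_b = r_p·cos α = 77.040000·cos 23.722° = 70.530751
roll angle φ = 31.635° = 0.55213491 rad
x = r_b·(cos φ + φ·sin φ) = 70.530751·(0.85140669 + 0.55213491·0.52450610) = 80.475927
y = r_b·(sin φ − φ·cos φ) = 70.530751·(0.52450610 − 0.55213491·0.85140669) = 3.837913

x=80.475927 y=3.837913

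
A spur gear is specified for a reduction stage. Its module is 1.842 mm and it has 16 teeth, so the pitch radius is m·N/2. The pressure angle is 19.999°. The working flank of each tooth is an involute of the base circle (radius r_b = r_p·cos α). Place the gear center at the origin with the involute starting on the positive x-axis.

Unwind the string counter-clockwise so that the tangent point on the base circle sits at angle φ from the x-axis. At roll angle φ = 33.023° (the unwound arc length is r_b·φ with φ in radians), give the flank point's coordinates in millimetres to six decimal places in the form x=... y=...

pitch radius r_p = m·N/2 = 1.842·16/2 = 14.736000
base radius r_b = r_p·cos α = 14.736000·cos 19.999° = 13.847398
roll angle φ = 33.023° = 0.57636008 rad
x = r_b·(cos φ + φ·sin φ) = 13.847398·(0.83845187 + 0.57636008·0.54497566) = 15.959876
y = r_b·(sin φ − φ·cos φ) = 13.847398·(0.54497566 − 0.57636008·0.83845187) = 0.854737

x=15.959876 y=0.854737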